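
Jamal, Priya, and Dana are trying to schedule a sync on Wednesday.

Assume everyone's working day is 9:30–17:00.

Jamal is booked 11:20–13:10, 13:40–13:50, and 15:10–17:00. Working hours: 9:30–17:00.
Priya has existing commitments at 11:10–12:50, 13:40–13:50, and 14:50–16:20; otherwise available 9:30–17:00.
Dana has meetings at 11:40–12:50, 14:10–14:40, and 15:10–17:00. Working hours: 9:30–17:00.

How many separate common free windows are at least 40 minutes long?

Jamal free within 09:30–17:00: 09:30–11:20, 13:10–13:40, 13:50–15:10.
Priya free within 09:30–17:00: 09:30–11:10, 12:50–13:40, 13:50–14:50, 16:20–17:00.
Dana free within 09:30–17:00: 09:30–11:40, 12:50–14:10, 14:40–15:10.
Jamal ∩ Priya: 09:30–11:10, 13:10–13:40, 13:50–14:50.
Jamal ∩ Priya ∩ Dana: 09:30–11:10, 13:10–13:40, 13:50–14:10, 14:40–14:50.
Windows ≥ 40 min: 09:30–11:10.
That's 1 window.

1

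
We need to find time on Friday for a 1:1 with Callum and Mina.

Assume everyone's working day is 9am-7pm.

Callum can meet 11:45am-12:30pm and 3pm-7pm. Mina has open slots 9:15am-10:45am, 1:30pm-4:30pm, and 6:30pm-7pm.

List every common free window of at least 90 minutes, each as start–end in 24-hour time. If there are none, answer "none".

15:00–16:30

Callum ∩ Mina: 15:00–16:30, 18:30–19:00.
Windows ≥ 90 min: 15:00–16:30.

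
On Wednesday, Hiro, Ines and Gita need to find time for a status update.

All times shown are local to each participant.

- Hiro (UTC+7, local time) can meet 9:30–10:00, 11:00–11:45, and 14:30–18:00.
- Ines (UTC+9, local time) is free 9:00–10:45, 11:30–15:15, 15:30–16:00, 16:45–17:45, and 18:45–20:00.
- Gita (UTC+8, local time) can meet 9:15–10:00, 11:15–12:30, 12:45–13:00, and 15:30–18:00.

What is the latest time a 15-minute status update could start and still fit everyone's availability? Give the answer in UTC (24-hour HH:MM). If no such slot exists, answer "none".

09:45

Hiro → UTC: 02:30–03:00, 04:00–04:45, 07:30–11:00.
Ines → UTC: 00:00–01:45, 02:30–06:15, 06:30–07:00, 07:45–08:45, 09:45–11:00.
Gita → UTC: 01:15–02:00, 03:15–04:30, 04:45–05:00, 07:30–10:00.
Hiro ∩ Ines: 02:30–03:00, 04:00–04:45, 07:45–08:45, 09:45–11:00.
Hiro ∩ Ines ∩ Gita: 04:00–04:30, 07:45–08:45, 09:45–10:00.
Windows ≥ 15 min: 04:00–04:30, 07:45–08:45, 09:45–10:00.
Latest start in the last window 09:45–10:00 is 10:00 − 15 min = 09:45.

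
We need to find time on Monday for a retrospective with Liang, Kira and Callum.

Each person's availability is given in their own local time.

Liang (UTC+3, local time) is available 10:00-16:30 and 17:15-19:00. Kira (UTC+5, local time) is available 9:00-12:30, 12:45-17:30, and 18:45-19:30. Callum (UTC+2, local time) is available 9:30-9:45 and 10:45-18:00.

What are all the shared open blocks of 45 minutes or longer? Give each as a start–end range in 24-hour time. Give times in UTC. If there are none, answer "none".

08:45–12:30

Liang → UTC: 07:00–13:30, 14:15–16:00.
Kira → UTC: 04:00–07:30, 07:45–12:30, 13:45–14:30.
Callum → UTC: 07:30–07:45, 08:45–16:00.
Liang ∩ Kira: 07:00–07:30, 07:45–12:30, 14:15–14:30.
Liang ∩ Kira ∩ Callum: 08:45–12:30, 14:15–14:30.
Windows ≥ 45 min: 08:45–12:30.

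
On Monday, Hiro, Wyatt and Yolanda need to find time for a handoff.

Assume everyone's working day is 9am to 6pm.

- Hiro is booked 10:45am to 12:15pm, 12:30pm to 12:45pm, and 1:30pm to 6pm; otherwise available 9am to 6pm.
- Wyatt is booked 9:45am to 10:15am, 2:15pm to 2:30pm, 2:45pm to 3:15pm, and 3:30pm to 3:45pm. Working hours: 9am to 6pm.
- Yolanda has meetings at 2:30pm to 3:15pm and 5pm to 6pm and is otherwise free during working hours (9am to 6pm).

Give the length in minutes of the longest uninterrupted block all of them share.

Hiro free within 09:00–18:00: 09:00–10:45, 12:15–12:30, 12:45–13:30.
Wyatt free within 09:00–18:00: 09:00–09:45, 10:15–14:15, 14:30–14:45, 15:15–15:30, 15:45–18:00.
Yolanda free within 09:00–18:00: 09:00–14:30, 15:15–17:00.
Hiro ∩ Wyatt: 09:00–09:45, 10:15–10:45, 12:15–12:30, 12:45–13:30.
Hiro ∩ Wyatt ∩ Yolanda: 09:00–09:45, 10:15–10:45, 12:15–12:30, 12:45–13:30.
Common window lengths: 45, 30, 15, 45 min; longest is 45.

45 minutes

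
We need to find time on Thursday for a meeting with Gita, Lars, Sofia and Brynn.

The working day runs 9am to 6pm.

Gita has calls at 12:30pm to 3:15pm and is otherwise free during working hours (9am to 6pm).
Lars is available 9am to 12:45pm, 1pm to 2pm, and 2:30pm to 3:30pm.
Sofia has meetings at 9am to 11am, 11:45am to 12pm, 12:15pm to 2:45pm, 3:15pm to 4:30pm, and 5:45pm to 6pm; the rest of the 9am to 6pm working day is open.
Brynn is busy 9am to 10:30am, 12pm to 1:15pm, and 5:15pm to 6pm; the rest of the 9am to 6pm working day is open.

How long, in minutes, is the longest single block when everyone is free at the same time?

45 minutes

Gita free within 09:00–18:00: 09:00–12:30, 15:15–18:00.
Sofia free within 09:00–18:00: 11:00–11:45, 12:00–12:15, 14:45–15:15, 16:30–17:45.
Brynn free within 09:00–18:00: 10:30–12:00, 13:15–17:15.
Gita ∩ Lars: 09:00–12:30, 15:15–15:30.
Gita ∩ Lars ∩ Sofia: 11:00–11:45, 12:00–12:15.
Gita ∩ Lars ∩ Sofia ∩ Brynn: 11:00–11:45.
Single common window of 45 minutes.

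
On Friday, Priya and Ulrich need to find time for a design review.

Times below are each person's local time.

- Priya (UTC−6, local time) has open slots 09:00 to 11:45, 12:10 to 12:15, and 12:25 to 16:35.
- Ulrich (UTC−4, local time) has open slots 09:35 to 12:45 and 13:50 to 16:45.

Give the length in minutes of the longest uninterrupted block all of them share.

140 minutes

Priya → UTC: 15:00–17:45, 18:10–18:15, 18:25–22:35.
Ulrich → UTC: 13:35–16:45, 17:50–20:45.
Priya ∩ Ulrich: 15:00–16:45, 18:10–18:15, 18:25–20:45.
Common window lengths: 105, 5, 140 min; longest is 140.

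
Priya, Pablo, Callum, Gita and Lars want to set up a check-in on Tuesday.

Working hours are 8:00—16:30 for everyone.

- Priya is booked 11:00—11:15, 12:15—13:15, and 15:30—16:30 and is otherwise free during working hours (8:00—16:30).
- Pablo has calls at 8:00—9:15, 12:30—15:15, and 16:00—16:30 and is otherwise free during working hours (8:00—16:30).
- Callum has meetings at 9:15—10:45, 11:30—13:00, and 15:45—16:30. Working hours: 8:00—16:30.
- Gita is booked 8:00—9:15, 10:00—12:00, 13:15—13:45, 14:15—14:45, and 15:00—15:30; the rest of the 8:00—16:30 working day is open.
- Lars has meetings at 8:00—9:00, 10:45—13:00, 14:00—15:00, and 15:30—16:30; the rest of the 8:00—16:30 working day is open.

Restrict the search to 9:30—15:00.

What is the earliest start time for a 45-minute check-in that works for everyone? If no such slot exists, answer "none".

none

Priya free within 08:00–16:30: 08:00–11:00, 11:15–12:15, 13:15–15:30.
Pablo free within 08:00–16:30: 09:15–12:30, 15:15–16:00.
Callum free within 08:00–16:30: 08:00–09:15, 10:45–11:30, 13:00–15:45.
Gita free within 08:00–16:30: 09:15–10:00, 12:00–13:15, 13:45–14:15, 14:45–15:00, 15:30–16:30.
Lars free within 08:00–16:30: 09:00–10:45, 13:00–14:00, 15:00–15:30.
Priya ∩ Pablo: 09:15–11:00, 11:15–12:15, 15:15–15:30.
Priya ∩ Pablo ∩ Callum: 10:45–11:00, 11:15–11:30, 15:15–15:30.
Priya ∩ Pablo ∩ Callum ∩ Gita: (none).
Priya ∩ Pablo ∩ Callum ∩ Gita ∩ Lars: (none).
Restricted to 09:30–15:00: (none).
Windows ≥ 45 min: (none).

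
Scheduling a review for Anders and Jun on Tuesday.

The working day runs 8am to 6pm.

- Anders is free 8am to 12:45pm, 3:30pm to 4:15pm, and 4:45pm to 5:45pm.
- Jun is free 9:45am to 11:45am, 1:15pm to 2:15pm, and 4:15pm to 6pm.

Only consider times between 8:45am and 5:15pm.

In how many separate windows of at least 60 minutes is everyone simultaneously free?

Anders ∩ Jun: 09:45–11:45, 16:45–17:45.
Restricted to 08:45–17:15: 09:45–11:45, 16:45–17:15.
Windows ≥ 60 min: 09:45–11:45.
That's 1 window.

1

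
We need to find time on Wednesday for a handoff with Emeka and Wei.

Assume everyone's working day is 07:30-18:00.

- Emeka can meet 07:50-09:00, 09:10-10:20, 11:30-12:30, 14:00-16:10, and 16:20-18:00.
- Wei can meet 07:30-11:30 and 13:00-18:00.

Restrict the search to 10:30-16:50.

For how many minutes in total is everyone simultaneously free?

Emeka ∩ Wei: 07:50–09:00, 09:10–10:20, 14:00–16:10, 16:20–18:00.
Restricted to 10:30–16:50: 14:00–16:10, 16:20–16:50.
Total common minutes: 130 + 30 = 160.

160 minutes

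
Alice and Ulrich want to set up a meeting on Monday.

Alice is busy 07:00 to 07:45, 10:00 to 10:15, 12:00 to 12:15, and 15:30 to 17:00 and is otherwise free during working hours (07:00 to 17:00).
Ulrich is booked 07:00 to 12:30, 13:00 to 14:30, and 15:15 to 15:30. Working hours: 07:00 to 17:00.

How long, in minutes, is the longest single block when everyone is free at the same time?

45 minutes

Alice free within 07:00–17:00: 07:45–10:00, 10:15–12:00, 12:15–15:30.
Ulrich free within 07:00–17:00: 12:30–13:00, 14:30–15:15, 15:30–17:00.
Alice ∩ Ulrich: 12:30–13:00, 14:30–15:15.
Common window lengths: 30, 45 min; longest is 45.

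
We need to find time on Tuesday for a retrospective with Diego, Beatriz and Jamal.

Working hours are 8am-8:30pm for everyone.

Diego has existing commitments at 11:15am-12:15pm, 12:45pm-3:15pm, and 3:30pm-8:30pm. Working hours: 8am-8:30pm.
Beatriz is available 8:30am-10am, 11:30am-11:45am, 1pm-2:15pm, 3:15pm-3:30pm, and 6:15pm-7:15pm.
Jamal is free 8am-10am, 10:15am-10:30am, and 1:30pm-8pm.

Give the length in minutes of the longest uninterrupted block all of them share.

Diego free within 08:00–20:30: 08:00–11:15, 12:15–12:45, 15:15–15:30.
Diego ∩ Beatriz: 08:30–10:00, 15:15–15:30.
Diego ∩ Beatriz ∩ Jamal: 08:30–10:00, 15:15–15:30.
Common window lengths: 90, 15 min; longest is 90.

90 minutes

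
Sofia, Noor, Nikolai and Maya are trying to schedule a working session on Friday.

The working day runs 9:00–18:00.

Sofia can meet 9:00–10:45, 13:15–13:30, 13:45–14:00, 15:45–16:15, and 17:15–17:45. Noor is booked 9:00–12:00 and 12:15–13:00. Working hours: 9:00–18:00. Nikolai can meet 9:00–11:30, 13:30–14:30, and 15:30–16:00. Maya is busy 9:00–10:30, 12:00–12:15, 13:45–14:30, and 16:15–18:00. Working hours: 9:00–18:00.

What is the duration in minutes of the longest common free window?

Noor free within 09:00–18:00: 12:00–12:15, 13:00–18:00.
Maya free within 09:00–18:00: 10:30–12:00, 12:15–13:45, 14:30–16:15.
Sofia ∩ Noor: 13:15–13:30, 13:45–14:00, 15:45–16:15, 17:15–17:45.
Sofia ∩ Noor ∩ Nikolai: 13:45–14:00, 15:45–16:00.
Sofia ∩ Noor ∩ Nikolai ∩ Maya: 15:45–16:00.
Single common window of 15 minutes.

15 minutes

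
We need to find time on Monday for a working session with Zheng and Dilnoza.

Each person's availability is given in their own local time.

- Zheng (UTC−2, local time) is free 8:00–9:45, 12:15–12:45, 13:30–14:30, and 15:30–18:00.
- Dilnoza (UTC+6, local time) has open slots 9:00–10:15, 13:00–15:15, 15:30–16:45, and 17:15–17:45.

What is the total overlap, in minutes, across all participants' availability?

75 minutes

Zheng → UTC: 10:00–11:45, 14:15–14:45, 15:30–16:30, 17:30–20:00.
Dilnoza → UTC: 03:00–04:15, 07:00–09:15, 09:30–10:45, 11:15–11:45.
Zheng ∩ Dilnoza: 10:00–10:45, 11:15–11:45.
Total common minutes: 45 + 30 = 75.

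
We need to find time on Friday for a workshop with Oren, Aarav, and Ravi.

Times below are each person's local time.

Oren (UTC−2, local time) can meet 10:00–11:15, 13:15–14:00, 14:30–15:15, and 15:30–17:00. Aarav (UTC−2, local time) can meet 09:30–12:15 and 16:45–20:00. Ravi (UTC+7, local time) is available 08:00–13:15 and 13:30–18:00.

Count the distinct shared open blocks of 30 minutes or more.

0

Oren → UTC: 12:00–13:15, 15:15–16:00, 16:30–17:15, 17:30–19:00.
Aarav → UTC: 11:30–14:15, 18:45–22:00.
Ravi → UTC: 01:00–06:15, 06:30–11:00.
Oren ∩ Aarav: 12:00–13:15, 18:45–19:00.
Oren ∩ Aarav ∩ Ravi: (none).
Windows ≥ 30 min: (none).
That's 0 windows.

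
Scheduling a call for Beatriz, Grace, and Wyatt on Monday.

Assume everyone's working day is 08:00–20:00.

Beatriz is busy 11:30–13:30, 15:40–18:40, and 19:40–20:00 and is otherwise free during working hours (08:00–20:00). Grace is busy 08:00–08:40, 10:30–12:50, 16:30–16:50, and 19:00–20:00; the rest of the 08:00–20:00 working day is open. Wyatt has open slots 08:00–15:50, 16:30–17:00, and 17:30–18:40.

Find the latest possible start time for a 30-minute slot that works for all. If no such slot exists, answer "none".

15:10

Beatriz free within 08:00–20:00: 08:00–11:30, 13:30–15:40, 18:40–19:40.
Grace free within 08:00–20:00: 08:40–10:30, 12:50–16:30, 16:50–19:00.
Beatriz ∩ Grace: 08:40–10:30, 13:30–15:40, 18:40–19:00.
Beatriz ∩ Grace ∩ Wyatt: 08:40–10:30, 13:30–15:40.
Windows ≥ 30 min: 08:40–10:30, 13:30–15:40.
Latest start in the last window 13:30–15:40 is 15:40 − 30 min = 15:10.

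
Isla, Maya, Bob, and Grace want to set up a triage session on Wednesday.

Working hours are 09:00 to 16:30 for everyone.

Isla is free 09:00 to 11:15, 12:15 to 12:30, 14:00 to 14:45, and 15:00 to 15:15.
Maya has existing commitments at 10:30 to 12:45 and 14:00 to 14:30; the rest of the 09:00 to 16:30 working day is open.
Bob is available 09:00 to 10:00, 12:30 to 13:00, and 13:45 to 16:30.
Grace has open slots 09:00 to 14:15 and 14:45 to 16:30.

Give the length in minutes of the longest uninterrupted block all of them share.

Maya free within 09:00–16:30: 09:00–10:30, 12:45–14:00, 14:30–16:30.
Isla ∩ Maya: 09:00–10:30, 14:30–14:45, 15:00–15:15.
Isla ∩ Maya ∩ Bob: 09:00–10:00, 14:30–14:45, 15:00–15:15.
Isla ∩ Maya ∩ Bob ∩ Grace: 09:00–10:00, 15:00–15:15.
Common window lengths: 60, 15 min; longest is 60.

60 minutes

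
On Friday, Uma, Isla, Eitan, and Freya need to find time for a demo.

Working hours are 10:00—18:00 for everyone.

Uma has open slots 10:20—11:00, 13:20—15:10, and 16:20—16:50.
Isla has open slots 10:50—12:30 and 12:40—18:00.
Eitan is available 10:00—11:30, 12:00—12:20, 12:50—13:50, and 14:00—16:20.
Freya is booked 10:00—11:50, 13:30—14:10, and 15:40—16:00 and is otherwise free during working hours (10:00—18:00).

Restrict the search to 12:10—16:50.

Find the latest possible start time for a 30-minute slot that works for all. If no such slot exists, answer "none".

14:40

Freya free within 10:00–18:00: 11:50–13:30, 14:10–15:40, 16:00–18:00.
Uma ∩ Isla: 10:50–11:00, 13:20–15:10, 16:20–16:50.
Uma ∩ Isla ∩ Eitan: 10:50–11:00, 13:20–13:50, 14:00–15:10.
Uma ∩ Isla ∩ Eitan ∩ Freya: 13:20–13:30, 14:10–15:10.
Restricted to 12:10–16:50: 13:20–13:30, 14:10–15:10.
Windows ≥ 30 min: 14:10–15:10.
Latest start in the last window 14:10–15:10 is 15:10 − 30 min = 14:40.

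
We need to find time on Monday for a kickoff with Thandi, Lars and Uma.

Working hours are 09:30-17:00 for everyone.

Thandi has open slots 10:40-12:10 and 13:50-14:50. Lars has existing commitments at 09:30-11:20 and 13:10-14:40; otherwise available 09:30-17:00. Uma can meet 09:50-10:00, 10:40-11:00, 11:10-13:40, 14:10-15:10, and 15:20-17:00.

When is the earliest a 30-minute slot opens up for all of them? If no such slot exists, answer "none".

Lars free within 09:30–17:00: 11:20–13:10, 14:40–17:00.
Thandi ∩ Lars: 11:20–12:10, 14:40–14:50.
Thandi ∩ Lars ∩ Uma: 11:20–12:10, 14:40–14:50.
Windows ≥ 30 min: 11:20–12:10.
Earliest such window starts at 11:20.

11:20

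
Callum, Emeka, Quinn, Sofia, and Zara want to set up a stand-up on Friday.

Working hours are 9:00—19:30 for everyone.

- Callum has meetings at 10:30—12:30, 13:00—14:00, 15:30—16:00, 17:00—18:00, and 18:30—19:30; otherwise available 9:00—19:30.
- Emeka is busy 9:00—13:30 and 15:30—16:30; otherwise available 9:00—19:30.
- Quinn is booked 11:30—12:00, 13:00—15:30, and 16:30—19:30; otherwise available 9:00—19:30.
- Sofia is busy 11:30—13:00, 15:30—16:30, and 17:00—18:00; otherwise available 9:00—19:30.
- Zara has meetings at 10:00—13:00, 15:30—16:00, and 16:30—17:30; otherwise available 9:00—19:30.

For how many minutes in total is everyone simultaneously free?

0 minutes

Callum free within 09:00–19:30: 09:00–10:30, 12:30–13:00, 14:00–15:30, 16:00–17:00, 18:00–18:30.
Emeka free within 09:00–19:30: 13:30–15:30, 16:30–19:30.
Quinn free within 09:00–19:30: 09:00–11:30, 12:00–13:00, 15:30–16:30.
Sofia free within 09:00–19:30: 09:00–11:30, 13:00–15:30, 16:30–17:00, 18:00–19:30.
Zara free within 09:00–19:30: 09:00–10:00, 13:00–15:30, 16:00–16:30, 17:30–19:30.
Callum ∩ Emeka: 14:00–15:30, 16:30–17:00, 18:00–18:30.
Callum ∩ Emeka ∩ Quinn: (none).
Callum ∩ Emeka ∩ Quinn ∩ Sofia: (none).
Callum ∩ Emeka ∩ Quinn ∩ Sofia ∩ Zara: (none).
Total common minutes: 0.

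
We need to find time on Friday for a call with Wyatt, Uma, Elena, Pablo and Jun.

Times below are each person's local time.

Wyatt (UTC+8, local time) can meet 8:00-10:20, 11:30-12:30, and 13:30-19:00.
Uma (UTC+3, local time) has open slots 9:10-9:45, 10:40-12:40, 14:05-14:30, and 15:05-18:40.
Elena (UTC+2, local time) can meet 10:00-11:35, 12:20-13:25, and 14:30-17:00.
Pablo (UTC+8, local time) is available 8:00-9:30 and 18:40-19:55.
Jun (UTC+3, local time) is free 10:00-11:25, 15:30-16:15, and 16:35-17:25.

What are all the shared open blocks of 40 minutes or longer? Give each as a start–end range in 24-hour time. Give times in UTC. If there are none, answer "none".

none

Wyatt → UTC: 00:00–02:20, 03:30–04:30, 05:30–11:00.
Uma → UTC: 06:10–06:45, 07:40–09:40, 11:05–11:30, 12:05–15:40.
Elena → UTC: 08:00–09:35, 10:20–11:25, 12:30–15:00.
Pablo → UTC: 00:00–01:30, 10:40–11:55.
Jun → UTC: 07:00–08:25, 12:30–13:15, 13:35–14:25.
Wyatt ∩ Uma: 06:10–06:45, 07:40–09:40.
Wyatt ∩ Uma ∩ Elena: 08:00–09:35.
Wyatt ∩ Uma ∩ Elena ∩ Pablo: (none).
Wyatt ∩ Uma ∩ Elena ∩ Pablo ∩ Jun: (none).
Windows ≥ 40 min: (none).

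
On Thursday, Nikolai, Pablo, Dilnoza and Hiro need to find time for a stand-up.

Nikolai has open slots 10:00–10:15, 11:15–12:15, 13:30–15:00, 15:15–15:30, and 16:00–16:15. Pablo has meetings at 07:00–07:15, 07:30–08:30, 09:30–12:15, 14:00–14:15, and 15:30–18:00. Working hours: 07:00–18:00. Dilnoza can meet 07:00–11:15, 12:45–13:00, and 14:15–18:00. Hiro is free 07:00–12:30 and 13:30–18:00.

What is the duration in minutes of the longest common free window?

Pablo free within 07:00–18:00: 07:15–07:30, 08:30–09:30, 12:15–14:00, 14:15–15:30.
Nikolai ∩ Pablo: 13:30–14:00, 14:15–15:00, 15:15–15:30.
Nikolai ∩ Pablo ∩ Dilnoza: 14:15–15:00, 15:15–15:30.
Nikolai ∩ Pablo ∩ Dilnoza ∩ Hiro: 14:15–15:00, 15:15–15:30.
Common window lengths: 45, 15 min; longest is 45.

45 minutes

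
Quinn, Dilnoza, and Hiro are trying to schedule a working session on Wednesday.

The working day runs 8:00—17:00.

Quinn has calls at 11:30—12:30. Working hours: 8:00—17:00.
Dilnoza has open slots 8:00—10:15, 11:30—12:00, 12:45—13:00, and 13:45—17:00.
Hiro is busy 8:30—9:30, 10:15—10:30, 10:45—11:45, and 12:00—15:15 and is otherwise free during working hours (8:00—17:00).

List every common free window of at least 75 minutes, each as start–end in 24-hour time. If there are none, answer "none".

Quinn free within 08:00–17:00: 08:00–11:30, 12:30–17:00.
Hiro free within 08:00–17:00: 08:00–08:30, 09:30–10:15, 10:30–10:45, 11:45–12:00, 15:15–17:00.
Quinn ∩ Dilnoza: 08:00–10:15, 12:45–13:00, 13:45–17:00.
Quinn ∩ Dilnoza ∩ Hiro: 08:00–08:30, 09:30–10:15, 15:15–17:00.
Windows ≥ 75 min: 15:15–17:00.

15:15–17:00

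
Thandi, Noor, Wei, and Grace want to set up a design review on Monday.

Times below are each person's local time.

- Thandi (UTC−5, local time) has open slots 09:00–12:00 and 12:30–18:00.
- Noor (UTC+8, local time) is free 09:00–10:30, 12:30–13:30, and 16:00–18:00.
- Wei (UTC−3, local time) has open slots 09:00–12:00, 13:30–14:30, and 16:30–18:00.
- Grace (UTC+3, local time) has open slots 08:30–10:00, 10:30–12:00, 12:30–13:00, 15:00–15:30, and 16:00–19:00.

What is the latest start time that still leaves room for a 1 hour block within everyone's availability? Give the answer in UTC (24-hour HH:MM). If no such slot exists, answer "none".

none

Thandi → UTC: 14:00–17:00, 17:30–23:00.
Noor → UTC: 01:00–02:30, 04:30–05:30, 08:00–10:00.
Wei → UTC: 12:00–15:00, 16:30–17:30, 19:30–21:00.
Grace → UTC: 05:30–07:00, 07:30–09:00, 09:30–10:00, 12:00–12:30, 13:00–16:00.
Thandi ∩ Noor: (none).
Thandi ∩ Noor ∩ Wei: (none).
Thandi ∩ Noor ∩ Wei ∩ Grace: (none).
Windows ≥ 60 min: (none).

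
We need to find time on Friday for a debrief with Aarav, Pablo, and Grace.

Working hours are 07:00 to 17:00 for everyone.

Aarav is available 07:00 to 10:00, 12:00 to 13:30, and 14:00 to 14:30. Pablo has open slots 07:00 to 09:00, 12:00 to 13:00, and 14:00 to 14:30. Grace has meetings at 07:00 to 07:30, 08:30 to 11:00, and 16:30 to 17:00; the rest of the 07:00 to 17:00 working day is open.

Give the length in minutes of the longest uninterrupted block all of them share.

60 minutes

Grace free within 07:00–17:00: 07:30–08:30, 11:00–16:30.
Aarav ∩ Pablo: 07:00–09:00, 12:00–13:00, 14:00–14:30.
Aarav ∩ Pablo ∩ Grace: 07:30–08:30, 12:00–13:00, 14:00–14:30.
Common window lengths: 60, 60, 30 min; longest is 60.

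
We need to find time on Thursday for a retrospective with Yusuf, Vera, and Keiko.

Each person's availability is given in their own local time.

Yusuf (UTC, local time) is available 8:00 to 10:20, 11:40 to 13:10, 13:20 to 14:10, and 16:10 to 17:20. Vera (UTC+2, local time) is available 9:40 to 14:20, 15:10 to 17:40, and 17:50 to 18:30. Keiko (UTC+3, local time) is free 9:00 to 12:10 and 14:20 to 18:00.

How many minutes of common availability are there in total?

Yusuf → UTC: 08:00–10:20, 11:40–13:10, 13:20–14:10, 16:10–17:20.
Vera → UTC: 07:40–12:20, 13:10–15:40, 15:50–16:30.
Keiko → UTC: 06:00–09:10, 11:20–15:00.
Yusuf ∩ Vera: 08:00–10:20, 11:40–12:20, 13:20–14:10, 16:10–16:30.
Yusuf ∩ Vera ∩ Keiko: 08:00–09:10, 11:40–12:20, 13:20–14:10.
Total common minutes: 70 + 40 + 50 = 160.

160 minutes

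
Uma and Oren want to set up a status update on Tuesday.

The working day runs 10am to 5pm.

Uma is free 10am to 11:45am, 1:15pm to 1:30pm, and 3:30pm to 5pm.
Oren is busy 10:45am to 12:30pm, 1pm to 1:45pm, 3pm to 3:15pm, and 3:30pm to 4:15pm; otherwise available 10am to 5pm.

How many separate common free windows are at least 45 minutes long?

Oren free within 10:00–17:00: 10:00–10:45, 12:30–13:00, 13:45–15:00, 15:15–15:30, 16:15–17:00.
Uma ∩ Oren: 10:00–10:45, 16:15–17:00.
Windows ≥ 45 min: 10:00–10:45, 16:15–17:00.
That's 2 windows.

2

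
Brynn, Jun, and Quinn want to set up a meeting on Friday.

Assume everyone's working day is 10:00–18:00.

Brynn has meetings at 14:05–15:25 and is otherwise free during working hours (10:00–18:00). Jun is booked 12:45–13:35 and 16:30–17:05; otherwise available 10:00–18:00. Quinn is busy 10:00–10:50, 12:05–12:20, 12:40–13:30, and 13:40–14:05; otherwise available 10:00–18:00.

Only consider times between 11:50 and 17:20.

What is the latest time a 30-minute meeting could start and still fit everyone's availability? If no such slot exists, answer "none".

Brynn free within 10:00–18:00: 10:00–14:05, 15:25–18:00.
Jun free within 10:00–18:00: 10:00–12:45, 13:35–16:30, 17:05–18:00.
Quinn free within 10:00–18:00: 10:50–12:05, 12:20–12:40, 13:30–13:40, 14:05–18:00.
Brynn ∩ Jun: 10:00–12:45, 13:35–14:05, 15:25–16:30, 17:05–18:00.
Brynn ∩ Jun ∩ Quinn: 10:50–12:05, 12:20–12:40, 13:35–13:40, 15:25–16:30, 17:05–18:00.
Restricted to 11:50–17:20: 11:50–12:05, 12:20–12:40, 13:35–13:40, 15:25–16:30, 17:05–17:20.
Windows ≥ 30 min: 15:25–16:30.
Latest start in the last window 15:25–16:30 is 16:30 − 30 min = 16:00.

16:00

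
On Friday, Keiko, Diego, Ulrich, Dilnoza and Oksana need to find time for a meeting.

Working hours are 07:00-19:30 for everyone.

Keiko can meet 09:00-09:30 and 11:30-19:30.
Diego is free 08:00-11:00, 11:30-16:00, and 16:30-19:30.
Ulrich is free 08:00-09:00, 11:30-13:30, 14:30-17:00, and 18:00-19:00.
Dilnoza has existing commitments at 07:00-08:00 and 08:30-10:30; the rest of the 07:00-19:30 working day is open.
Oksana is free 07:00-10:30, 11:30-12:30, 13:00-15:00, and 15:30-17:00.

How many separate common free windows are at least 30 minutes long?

Dilnoza free within 07:00–19:30: 08:00–08:30, 10:30–19:30.
Keiko ∩ Diego: 09:00–09:30, 11:30–16:00, 16:30–19:30.
Keiko ∩ Diego ∩ Ulrich: 11:30–13:30, 14:30–16:00, 16:30–17:00, 18:00–19:00.
Keiko ∩ Diego ∩ Ulrich ∩ Dilnoza: 11:30–13:30, 14:30–16:00, 16:30–17:00, 18:00–19:00.
Keiko ∩ Diego ∩ Ulrich ∩ Dilnoza ∩ Oksana: 11:30–12:30, 13:00–13:30, 14:30–15:00, 15:30–16:00, 16:30–17:00.
Windows ≥ 30 min: 11:30–12:30, 13:00–13:30, 14:30–15:00, 15:30–16:00, 16:30–17:00.
That's 5 windows.

5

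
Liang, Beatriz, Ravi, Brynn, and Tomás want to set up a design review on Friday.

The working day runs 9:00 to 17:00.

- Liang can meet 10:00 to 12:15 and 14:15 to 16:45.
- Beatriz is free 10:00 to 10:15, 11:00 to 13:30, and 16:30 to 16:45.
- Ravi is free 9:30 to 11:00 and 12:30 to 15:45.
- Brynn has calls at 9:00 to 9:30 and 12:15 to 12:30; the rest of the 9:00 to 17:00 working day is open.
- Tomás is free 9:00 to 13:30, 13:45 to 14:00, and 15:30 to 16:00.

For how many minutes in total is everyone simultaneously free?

15 minutes

Brynn free within 09:00–17:00: 09:30–12:15, 12:30–17:00.
Liang ∩ Beatriz: 10:00–10:15, 11:00–12:15, 16:30–16:45.
Liang ∩ Beatriz ∩ Ravi: 10:00–10:15.
Liang ∩ Beatriz ∩ Ravi ∩ Brynn: 10:00–10:15.
Liang ∩ Beatriz ∩ Ravi ∩ Brynn ∩ Tomás: 10:00–10:15.
Total common minutes: 15.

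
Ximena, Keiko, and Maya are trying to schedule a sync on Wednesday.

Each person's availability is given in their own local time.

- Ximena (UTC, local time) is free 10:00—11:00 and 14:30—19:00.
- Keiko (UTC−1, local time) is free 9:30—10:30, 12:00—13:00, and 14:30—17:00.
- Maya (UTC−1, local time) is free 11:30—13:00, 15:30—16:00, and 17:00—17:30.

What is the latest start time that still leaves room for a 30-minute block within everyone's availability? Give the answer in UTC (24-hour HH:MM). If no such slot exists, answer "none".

16:30

Ximena → UTC: 10:00–11:00, 14:30–19:00.
Keiko → UTC: 10:30–11:30, 13:00–14:00, 15:30–18:00.
Maya → UTC: 12:30–14:00, 16:30–17:00, 18:00–18:30.
Ximena ∩ Keiko: 10:30–11:00, 15:30–18:00.
Ximena ∩ Keiko ∩ Maya: 16:30–17:00.
Windows ≥ 30 min: 16:30–17:00.
Latest start in the last window 16:30–17:00 is 17:00 − 30 min = 16:30.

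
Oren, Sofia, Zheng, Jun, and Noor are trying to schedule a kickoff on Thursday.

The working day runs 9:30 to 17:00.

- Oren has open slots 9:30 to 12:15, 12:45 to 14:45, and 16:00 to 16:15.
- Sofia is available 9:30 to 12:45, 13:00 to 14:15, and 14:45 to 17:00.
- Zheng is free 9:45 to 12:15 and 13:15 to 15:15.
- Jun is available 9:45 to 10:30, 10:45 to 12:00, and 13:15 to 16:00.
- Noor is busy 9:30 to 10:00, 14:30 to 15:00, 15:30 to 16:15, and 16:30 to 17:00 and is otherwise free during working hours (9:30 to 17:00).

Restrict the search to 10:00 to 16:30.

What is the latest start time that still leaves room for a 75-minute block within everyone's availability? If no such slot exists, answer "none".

Noor free within 09:30–17:00: 10:00–14:30, 15:00–15:30, 16:15–16:30.
Oren ∩ Sofia: 09:30–12:15, 13:00–14:15, 16:00–16:15.
Oren ∩ Sofia ∩ Zheng: 09:45–12:15, 13:15–14:15.
Oren ∩ Sofia ∩ Zheng ∩ Jun: 09:45–10:30, 10:45–12:00, 13:15–14:15.
Oren ∩ Sofia ∩ Zheng ∩ Jun ∩ Noor: 10:00–10:30, 10:45–12:00, 13:15–14:15.
Restricted to 10:00–16:30: 10:00–10:30, 10:45–12:00, 13:15–14:15.
Windows ≥ 75 min: 10:45–12:00.
Latest start in the last window 10:45–12:00 is 12:00 − 75 min = 10:45.

10:45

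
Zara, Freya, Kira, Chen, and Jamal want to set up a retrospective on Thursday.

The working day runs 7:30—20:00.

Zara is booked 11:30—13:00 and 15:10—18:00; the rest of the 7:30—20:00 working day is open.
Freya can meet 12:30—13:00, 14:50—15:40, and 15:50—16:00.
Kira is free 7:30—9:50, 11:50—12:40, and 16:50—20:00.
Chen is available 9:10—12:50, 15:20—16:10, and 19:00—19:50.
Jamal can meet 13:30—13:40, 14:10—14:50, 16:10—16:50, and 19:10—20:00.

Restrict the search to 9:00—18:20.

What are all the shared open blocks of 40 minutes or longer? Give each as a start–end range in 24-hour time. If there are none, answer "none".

Zara free within 07:30–20:00: 07:30–11:30, 13:00–15:10, 18:00–20:00.
Zara ∩ Freya: 14:50–15:10.
Zara ∩ Freya ∩ Kira: (none).
Zara ∩ Freya ∩ Kira ∩ Chen: (none).
Zara ∩ Freya ∩ Kira ∩ Chen ∩ Jamal: (none).
Restricted to 09:00–18:20: (none).
Windows ≥ 40 min: (none).

none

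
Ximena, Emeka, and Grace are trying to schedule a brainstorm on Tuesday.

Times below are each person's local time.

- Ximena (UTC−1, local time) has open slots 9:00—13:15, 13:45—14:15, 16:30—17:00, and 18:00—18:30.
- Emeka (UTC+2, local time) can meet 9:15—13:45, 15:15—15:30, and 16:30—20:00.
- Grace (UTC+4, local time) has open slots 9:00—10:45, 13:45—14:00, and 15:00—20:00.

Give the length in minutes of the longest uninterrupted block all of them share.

45 minutes

Ximena → UTC: 10:00–14:15, 14:45–15:15, 17:30–18:00, 19:00–19:30.
Emeka → UTC: 07:15–11:45, 13:15–13:30, 14:30–18:00.
Grace → UTC: 05:00–06:45, 09:45–10:00, 11:00–16:00.
Ximena ∩ Emeka: 10:00–11:45, 13:15–13:30, 14:45–15:15, 17:30–18:00.
Ximena ∩ Emeka ∩ Grace: 11:00–11:45, 13:15–13:30, 14:45–15:15.
Common window lengths: 45, 15, 30 min; longest is 45.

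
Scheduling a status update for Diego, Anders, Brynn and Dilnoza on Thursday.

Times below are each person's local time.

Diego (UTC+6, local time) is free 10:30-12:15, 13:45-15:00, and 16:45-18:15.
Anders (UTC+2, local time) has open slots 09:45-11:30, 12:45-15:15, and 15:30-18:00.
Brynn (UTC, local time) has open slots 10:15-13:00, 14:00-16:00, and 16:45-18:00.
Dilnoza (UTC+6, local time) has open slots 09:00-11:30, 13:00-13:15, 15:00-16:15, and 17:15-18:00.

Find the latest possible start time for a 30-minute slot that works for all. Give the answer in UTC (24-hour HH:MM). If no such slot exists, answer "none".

11:30

Diego → UTC: 04:30–06:15, 07:45–09:00, 10:45–12:15.
Anders → UTC: 07:45–09:30, 10:45–13:15, 13:30–16:00.
Brynn → UTC: 10:15–13:00, 14:00–16:00, 16:45–18:00.
Dilnoza → UTC: 03:00–05:30, 07:00–07:15, 09:00–10:15, 11:15–12:00.
Diego ∩ Anders: 07:45–09:00, 10:45–12:15.
Diego ∩ Anders ∩ Brynn: 10:45–12:15.
Diego ∩ Anders ∩ Brynn ∩ Dilnoza: 11:15–12:00.
Windows ≥ 30 min: 11:15–12:00.
Latest start in the last window 11:15–12:00 is 12:00 − 30 min = 11:30.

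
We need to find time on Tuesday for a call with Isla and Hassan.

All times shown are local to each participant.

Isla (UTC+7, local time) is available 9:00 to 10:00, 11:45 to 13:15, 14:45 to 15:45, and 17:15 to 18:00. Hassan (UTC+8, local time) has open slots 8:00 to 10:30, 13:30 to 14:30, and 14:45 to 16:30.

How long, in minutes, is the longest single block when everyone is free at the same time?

Isla → UTC: 02:00–03:00, 04:45–06:15, 07:45–08:45, 10:15–11:00.
Hassan → UTC: 00:00–02:30, 05:30–06:30, 06:45–08:30.
Isla ∩ Hassan: 02:00–02:30, 05:30–06:15, 07:45–08:30.
Common window lengths: 30, 45, 45 min; longest is 45.

45 minutes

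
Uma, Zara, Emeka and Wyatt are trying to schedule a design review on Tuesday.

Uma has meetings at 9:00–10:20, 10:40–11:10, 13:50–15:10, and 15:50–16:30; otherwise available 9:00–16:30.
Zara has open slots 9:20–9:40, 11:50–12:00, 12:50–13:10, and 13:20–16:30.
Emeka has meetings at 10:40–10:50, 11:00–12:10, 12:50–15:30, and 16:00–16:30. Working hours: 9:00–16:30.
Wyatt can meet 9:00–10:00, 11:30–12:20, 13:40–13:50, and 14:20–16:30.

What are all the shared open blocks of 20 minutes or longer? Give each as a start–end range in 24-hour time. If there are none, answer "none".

15:30–15:50

Uma free within 09:00–16:30: 10:20–10:40, 11:10–13:50, 15:10–15:50.
Emeka free within 09:00–16:30: 09:00–10:40, 10:50–11:00, 12:10–12:50, 15:30–16:00.
Uma ∩ Zara: 11:50–12:00, 12:50–13:10, 13:20–13:50, 15:10–15:50.
Uma ∩ Zara ∩ Emeka: 15:30–15:50.
Uma ∩ Zara ∩ Emeka ∩ Wyatt: 15:30–15:50.
Windows ≥ 20 min: 15:30–15:50.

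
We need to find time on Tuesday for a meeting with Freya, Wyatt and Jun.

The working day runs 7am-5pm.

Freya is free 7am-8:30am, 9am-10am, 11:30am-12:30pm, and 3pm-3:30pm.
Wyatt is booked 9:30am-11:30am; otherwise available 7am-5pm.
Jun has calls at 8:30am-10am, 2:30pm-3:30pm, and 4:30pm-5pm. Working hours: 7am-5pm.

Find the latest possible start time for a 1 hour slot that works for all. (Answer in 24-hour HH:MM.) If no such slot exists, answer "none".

Wyatt free within 07:00–17:00: 07:00–09:30, 11:30–17:00.
Jun free within 07:00–17:00: 07:00–08:30, 10:00–14:30, 15:30–16:30.
Freya ∩ Wyatt: 07:00–08:30, 09:00–09:30, 11:30–12:30, 15:00–15:30.
Freya ∩ Wyatt ∩ Jun: 07:00–08:30, 11:30–12:30.
Windows ≥ 60 min: 07:00–08:30, 11:30–12:30.
Latest start in the last window 11:30–12:30 is 12:30 − 60 min = 11:30.

11:30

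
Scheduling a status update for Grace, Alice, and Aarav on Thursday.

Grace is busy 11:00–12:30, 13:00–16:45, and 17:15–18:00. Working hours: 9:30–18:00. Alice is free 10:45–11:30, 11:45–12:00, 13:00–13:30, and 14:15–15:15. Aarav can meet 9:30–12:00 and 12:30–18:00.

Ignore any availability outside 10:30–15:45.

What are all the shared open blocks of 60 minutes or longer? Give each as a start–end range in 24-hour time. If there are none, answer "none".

Grace free within 09:30–18:00: 09:30–11:00, 12:30–13:00, 16:45–17:15.
Grace ∩ Alice: 10:45–11:00.
Grace ∩ Alice ∩ Aarav: 10:45–11:00.
Restricted to 10:30–15:45: 10:45–11:00.
Windows ≥ 60 min: (none).

none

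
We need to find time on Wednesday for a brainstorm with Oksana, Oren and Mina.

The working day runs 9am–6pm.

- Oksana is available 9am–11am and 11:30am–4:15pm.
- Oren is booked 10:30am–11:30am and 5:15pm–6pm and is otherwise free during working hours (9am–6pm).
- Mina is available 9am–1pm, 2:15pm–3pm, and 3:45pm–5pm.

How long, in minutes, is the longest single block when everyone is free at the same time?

90 minutes

Oren free within 09:00–18:00: 09:00–10:30, 11:30–17:15.
Oksana ∩ Oren: 09:00–10:30, 11:30–16:15.
Oksana ∩ Oren ∩ Mina: 09:00–10:30, 11:30–13:00, 14:15–15:00, 15:45–16:15.
Common window lengths: 90, 90, 45, 30 min; longest is 90.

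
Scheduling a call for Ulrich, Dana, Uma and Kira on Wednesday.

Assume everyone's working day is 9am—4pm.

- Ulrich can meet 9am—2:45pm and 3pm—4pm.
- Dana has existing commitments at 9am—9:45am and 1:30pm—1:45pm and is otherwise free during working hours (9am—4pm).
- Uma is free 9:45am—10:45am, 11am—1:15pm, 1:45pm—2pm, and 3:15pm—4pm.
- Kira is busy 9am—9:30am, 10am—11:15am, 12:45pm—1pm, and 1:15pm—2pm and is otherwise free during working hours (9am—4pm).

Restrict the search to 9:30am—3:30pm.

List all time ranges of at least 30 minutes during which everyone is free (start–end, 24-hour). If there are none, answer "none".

11:15–12:45

Dana free within 09:00–16:00: 09:45–13:30, 13:45–16:00.
Kira free within 09:00–16:00: 09:30–10:00, 11:15–12:45, 13:00–13:15, 14:00–16:00.
Ulrich ∩ Dana: 09:45–13:30, 13:45–14:45, 15:00–16:00.
Ulrich ∩ Dana ∩ Uma: 09:45–10:45, 11:00–13:15, 13:45–14:00, 15:15–16:00.
Ulrich ∩ Dana ∩ Uma ∩ Kira: 09:45–10:00, 11:15–12:45, 13:00–13:15, 15:15–16:00.
Restricted to 09:30–15:30: 09:45–10:00, 11:15–12:45, 13:00–13:15, 15:15–15:30.
Windows ≥ 30 min: 11:15–12:45.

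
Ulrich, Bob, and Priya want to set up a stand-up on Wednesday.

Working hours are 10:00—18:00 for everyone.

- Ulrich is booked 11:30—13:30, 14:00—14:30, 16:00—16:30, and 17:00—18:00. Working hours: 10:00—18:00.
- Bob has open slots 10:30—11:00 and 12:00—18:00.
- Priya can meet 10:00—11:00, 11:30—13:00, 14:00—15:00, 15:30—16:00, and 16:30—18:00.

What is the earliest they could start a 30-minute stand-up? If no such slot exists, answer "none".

10:30

Ulrich free within 10:00–18:00: 10:00–11:30, 13:30–14:00, 14:30–16:00, 16:30–17:00.
Ulrich ∩ Bob: 10:30–11:00, 13:30–14:00, 14:30–16:00, 16:30–17:00.
Ulrich ∩ Bob ∩ Priya: 10:30–11:00, 14:30–15:00, 15:30–16:00, 16:30–17:00.
Windows ≥ 30 min: 10:30–11:00, 14:30–15:00, 15:30–16:00, 16:30–17:00.
Earliest such window starts at 10:30.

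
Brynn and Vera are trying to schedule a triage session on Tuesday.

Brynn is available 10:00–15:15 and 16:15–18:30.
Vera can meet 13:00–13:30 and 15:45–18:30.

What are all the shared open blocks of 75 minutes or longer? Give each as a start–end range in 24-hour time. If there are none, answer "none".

16:15–18:30

Brynn ∩ Vera: 13:00–13:30, 16:15–18:30.
Windows ≥ 75 min: 16:15–18:30.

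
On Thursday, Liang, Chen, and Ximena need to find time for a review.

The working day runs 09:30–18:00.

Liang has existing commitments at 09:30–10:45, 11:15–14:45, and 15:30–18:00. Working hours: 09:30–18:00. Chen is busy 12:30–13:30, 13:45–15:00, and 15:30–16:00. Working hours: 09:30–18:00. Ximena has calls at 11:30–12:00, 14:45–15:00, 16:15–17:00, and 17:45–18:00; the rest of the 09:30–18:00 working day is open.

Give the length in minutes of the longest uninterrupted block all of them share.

30 minutes

Liang free within 09:30–18:00: 10:45–11:15, 14:45–15:30.
Chen free within 09:30–18:00: 09:30–12:30, 13:30–13:45, 15:00–15:30, 16:00–18:00.
Ximena free within 09:30–18:00: 09:30–11:30, 12:00–14:45, 15:00–16:15, 17:00–17:45.
Liang ∩ Chen: 10:45–11:15, 15:00–15:30.
Liang ∩ Chen ∩ Ximena: 10:45–11:15, 15:00–15:30.
Common window lengths: 30, 30 min; longest is 30.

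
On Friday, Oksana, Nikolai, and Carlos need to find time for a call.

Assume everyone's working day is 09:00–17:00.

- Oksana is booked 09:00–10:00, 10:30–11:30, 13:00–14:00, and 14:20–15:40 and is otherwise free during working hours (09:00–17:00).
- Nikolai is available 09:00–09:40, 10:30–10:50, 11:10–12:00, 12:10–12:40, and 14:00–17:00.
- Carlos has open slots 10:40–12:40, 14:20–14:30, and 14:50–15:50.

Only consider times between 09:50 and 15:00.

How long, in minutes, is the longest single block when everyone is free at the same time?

30 minutes

Oksana free within 09:00–17:00: 10:00–10:30, 11:30–13:00, 14:00–14:20, 15:40–17:00.
Oksana ∩ Nikolai: 11:30–12:00, 12:10–12:40, 14:00–14:20, 15:40–17:00.
Oksana ∩ Nikolai ∩ Carlos: 11:30–12:00, 12:10–12:40, 15:40–15:50.
Restricted to 09:50–15:00: 11:30–12:00, 12:10–12:40.
Common window lengths: 30, 30 min; longest is 30.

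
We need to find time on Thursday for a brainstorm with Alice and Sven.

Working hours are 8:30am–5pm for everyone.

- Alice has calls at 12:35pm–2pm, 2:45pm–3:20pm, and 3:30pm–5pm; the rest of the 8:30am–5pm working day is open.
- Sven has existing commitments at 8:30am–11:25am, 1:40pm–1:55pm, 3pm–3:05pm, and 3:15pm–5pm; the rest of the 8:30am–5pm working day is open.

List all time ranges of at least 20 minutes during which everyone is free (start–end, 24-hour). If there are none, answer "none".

Alice free within 08:30–17:00: 08:30–12:35, 14:00–14:45, 15:20–15:30.
Sven free within 08:30–17:00: 11:25–13:40, 13:55–15:00, 15:05–15:15.
Alice ∩ Sven: 11:25–12:35, 14:00–14:45.
Windows ≥ 20 min: 11:25–12:35, 14:00–14:45.

11:25–12:35, 14:00–14:45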